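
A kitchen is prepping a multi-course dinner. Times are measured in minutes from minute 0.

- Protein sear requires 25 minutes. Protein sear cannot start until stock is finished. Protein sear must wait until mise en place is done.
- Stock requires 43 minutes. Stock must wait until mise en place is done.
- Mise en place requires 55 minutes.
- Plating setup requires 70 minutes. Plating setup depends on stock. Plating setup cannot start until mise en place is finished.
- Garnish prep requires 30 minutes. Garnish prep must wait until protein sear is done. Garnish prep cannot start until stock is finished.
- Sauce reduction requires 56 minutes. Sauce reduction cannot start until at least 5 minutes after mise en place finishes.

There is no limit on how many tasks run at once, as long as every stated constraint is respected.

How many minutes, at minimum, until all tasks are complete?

Mise en place can start immediately at minute 0; it finishes at minute 55.
Sauce reduction waits on mise en place (finishes minute 55, plus 5-minute gap → minute 60), so it starts at minute 60 and finishes at 60 + 56 = minute 116.
After mise en place (finishes minute 55), stock can start at minute 55 and finishes at minute 98.
For plating setup: stock (finishes minute 98); mise en place (finishes minute 55). Taking the maximum gives a start of minute 98, and it finishes at 98 + 70 = minute 168.
Protein sear has to wait for stock (finishes minute 98); mise en place (finishes minute 55). The latest of these is minute 98, so protein sear runs minute 98 to 98 + 25 = minute 123.
Garnish prep cannot start until protein sear (finishes minute 123); stock (finishes minute 98). The controlling bound is minute 123, so garnish prep finishes at 123 + 30 = minute 153.
All tasks are finished once the last one completes. Finish times: Mise en place at 55, Stock at 98, Protein sear at 123, Sauce reduction at 116, Plating setup at 168, Garnish prep at 153. The latest is minute 168.

168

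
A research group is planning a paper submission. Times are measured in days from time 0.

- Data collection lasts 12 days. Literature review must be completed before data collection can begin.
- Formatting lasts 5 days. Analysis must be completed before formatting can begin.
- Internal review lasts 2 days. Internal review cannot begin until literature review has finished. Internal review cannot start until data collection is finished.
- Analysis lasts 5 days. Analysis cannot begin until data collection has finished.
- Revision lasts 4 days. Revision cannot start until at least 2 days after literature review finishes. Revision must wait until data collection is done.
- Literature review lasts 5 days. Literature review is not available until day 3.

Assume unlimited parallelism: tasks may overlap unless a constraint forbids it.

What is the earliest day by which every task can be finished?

Literature review cannot begin until its own release at day 3. It runs from day 3 to 3 + 5 = day 8.
After literature review (finishes day 8), data collection can start at day 8 and finishes at day 20.
Revision needs all of literature review (finishes day 8, plus 2-day gap → day 10); data collection (finishes day 20). That puts its earliest start at day 20; it finishes at 20 + 4 = day 24.
Internal review needs all of literature review (finishes day 8); data collection (finishes day 20). That puts its earliest start at day 20; it finishes at 20 + 2 = day 22.
Analysis waits on data collection (finishes day 20), so it starts at day 20 and finishes at 20 + 5 = day 25.
Formatting cannot begin until analysis (finishes day 25). It runs from day 25 to 25 + 5 = day 30.
All tasks are finished once the last one completes. Finish times: Literature review at 8, Data collection at 20, Analysis at 25, Internal review at 22, Revision at 24, Formatting at 30. The latest is day 30.

30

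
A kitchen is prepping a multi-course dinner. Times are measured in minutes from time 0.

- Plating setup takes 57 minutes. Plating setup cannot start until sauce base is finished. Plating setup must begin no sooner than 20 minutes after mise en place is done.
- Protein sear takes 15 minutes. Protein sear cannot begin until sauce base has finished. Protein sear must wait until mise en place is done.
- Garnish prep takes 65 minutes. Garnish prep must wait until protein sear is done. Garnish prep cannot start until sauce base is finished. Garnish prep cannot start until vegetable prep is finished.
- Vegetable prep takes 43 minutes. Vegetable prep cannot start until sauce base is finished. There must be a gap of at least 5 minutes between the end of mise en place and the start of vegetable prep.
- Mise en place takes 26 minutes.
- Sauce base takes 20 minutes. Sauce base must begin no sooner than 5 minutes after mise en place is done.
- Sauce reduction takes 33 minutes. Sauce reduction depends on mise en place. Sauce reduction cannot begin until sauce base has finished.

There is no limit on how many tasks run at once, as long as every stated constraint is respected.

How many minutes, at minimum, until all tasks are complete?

159

Nothing blocks mise en place, so it runs from minute 0 to minute 26.
Sauce base cannot begin until mise en place (finishes minute 26, plus 5-minute gap → minute 31). It runs from minute 31 to 31 + 20 = minute 51.
Plating setup has to wait for sauce base (finishes minute 51); mise en place (finishes minute 26, plus 20-minute gap → minute 46). The latest of these is minute 51, so plating setup runs minute 51 to 51 + 57 = minute 108.
Sauce reduction cannot start until mise en place (finishes minute 26); sauce base (finishes minute 51). The controlling bound is minute 51, so sauce reduction finishes at 51 + 33 = minute 84.
Vegetable prep has to wait for sauce base (finishes minute 51); mise en place (finishes minute 26, plus 5-minute gap → minute 31). The latest of these is minute 51, so vegetable prep runs minute 51 to 51 + 43 = minute 94.
For protein sear: sauce base (finishes minute 51); mise en place (finishes minute 26). Taking the maximum gives a start of minute 51, and it finishes at 51 + 15 = minute 66.
For garnish prep: protein sear (finishes minute 66); sauce base (finishes minute 51); vegetable prep (finishes minute 94). Taking the maximum gives a start of minute 94, and it finishes at 94 + 65 = minute 159.
All tasks are finished once the last one completes. Finish times: Mise en place at 26, Sauce base at 51, Protein sear at 66, Vegetable prep at 94, Sauce reduction at 84, Plating setup at 108, Garnish prep at 159. The latest is minute 159.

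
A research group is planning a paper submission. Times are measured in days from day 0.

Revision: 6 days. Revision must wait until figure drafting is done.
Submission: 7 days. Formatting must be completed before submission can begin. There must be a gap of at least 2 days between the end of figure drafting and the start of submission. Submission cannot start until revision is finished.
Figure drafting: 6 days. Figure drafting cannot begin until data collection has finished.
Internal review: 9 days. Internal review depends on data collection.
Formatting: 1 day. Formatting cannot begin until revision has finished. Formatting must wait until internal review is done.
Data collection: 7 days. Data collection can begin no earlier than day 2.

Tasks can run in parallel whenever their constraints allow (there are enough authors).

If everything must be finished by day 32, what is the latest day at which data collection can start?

To finish by day 32, submission (duration 7) must start no later than day 25.
Formatting must finish before submission (must start by day 25). With a 1-day duration, formatting must start by 25 − 1 = day 24.
Revision has several dependents: formatting (must start by day 24); submission (must start by day 25). The earliest of those limits is day 24, so revision must start by 24 − 6 = day 18.
For figure drafting: revision (must start by day 18); submission (must start by day 25, minus 2-day gap → day 23). The most restrictive is day 18; with a 6-day duration, figure drafting must start by day 12.
Since formatting (must start by day 24) depends on it, internal review must finish by day 24. Backing off its 9-day duration gives a latest start of day 15.
Data collection has several dependents: figure drafting (must start by day 12); internal review (must start by day 15). The earliest of those limits is day 12, so data collection must start by 12 − 7 = day 5.

5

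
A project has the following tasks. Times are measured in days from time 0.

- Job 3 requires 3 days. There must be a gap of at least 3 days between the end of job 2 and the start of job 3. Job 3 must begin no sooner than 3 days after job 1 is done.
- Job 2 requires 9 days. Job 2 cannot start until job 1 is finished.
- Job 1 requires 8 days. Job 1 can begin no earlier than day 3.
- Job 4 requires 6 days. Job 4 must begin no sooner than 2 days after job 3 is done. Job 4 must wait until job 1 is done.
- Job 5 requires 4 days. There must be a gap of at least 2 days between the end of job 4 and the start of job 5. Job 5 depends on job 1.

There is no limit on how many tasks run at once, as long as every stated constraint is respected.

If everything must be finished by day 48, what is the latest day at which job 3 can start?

31

Job 5 must finish by day 48; it takes 4 days, so it must start by 48 − 4 = day 44.
Job 4 has to be done before job 5 (must start by day 44, minus 2-day gap → day 42). That means finishing by day 42, i.e. starting by 42 − 6 = day 36.
Job 3 must finish before job 4 (must start by day 36, minus 2-day gap → day 34). With a 3-day duration, job 3 must start by 34 − 3 = day 31.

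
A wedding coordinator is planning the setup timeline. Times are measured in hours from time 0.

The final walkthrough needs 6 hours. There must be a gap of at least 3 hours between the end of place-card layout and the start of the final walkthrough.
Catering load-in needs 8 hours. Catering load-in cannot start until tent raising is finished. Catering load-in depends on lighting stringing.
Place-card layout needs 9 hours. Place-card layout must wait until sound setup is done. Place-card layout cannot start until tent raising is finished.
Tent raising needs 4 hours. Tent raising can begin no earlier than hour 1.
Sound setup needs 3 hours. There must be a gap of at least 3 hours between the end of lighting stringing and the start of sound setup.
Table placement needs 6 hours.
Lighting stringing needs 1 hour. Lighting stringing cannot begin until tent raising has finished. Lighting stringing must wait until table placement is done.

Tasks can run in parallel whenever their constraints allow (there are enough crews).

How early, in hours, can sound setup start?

Table placement has no prerequisites, so it starts at hour 0 and finishes at hour 6.
Tent raising cannot begin until its own release at hour 1. It runs from hour 1 to 1 + 4 = hour 5.
Lighting stringing needs all of tent raising (finishes hour 5); table placement (finishes hour 6). That puts its earliest start at hour 6; it finishes at 6 + 1 = hour 7.
Sound setup waits on lighting stringing (finishes hour 7, plus 3-hour gap → hour 10), so the earliest it can start is hour 10.

10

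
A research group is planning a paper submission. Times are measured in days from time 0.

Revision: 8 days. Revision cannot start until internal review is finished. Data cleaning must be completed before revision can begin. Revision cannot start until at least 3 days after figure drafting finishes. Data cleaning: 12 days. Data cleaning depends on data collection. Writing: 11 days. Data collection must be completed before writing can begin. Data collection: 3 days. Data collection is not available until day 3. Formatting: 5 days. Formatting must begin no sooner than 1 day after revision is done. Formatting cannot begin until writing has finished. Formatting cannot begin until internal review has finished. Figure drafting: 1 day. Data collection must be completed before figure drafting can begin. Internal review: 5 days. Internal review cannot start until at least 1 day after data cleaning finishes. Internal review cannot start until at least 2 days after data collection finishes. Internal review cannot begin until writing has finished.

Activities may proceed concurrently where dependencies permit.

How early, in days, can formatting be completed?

38

Data collection cannot begin until its own release at day 3. It runs from day 3 to 3 + 3 = day 6.
After data collection (finishes day 6), writing can start at day 6 and finishes at day 17.
After data collection (finishes day 6), figure drafting can start at day 6 and finishes at day 7.
After data collection (finishes day 6), data cleaning can start at day 6 and finishes at day 18.
For internal review: data cleaning (finishes day 18, plus 1-day gap → day 19); data collection (finishes day 6, plus 2-day gap → day 8); writing (finishes day 17). Taking the maximum gives a start of day 19, and it finishes at 19 + 5 = day 24.
Revision cannot start until internal review (finishes day 24); data cleaning (finishes day 18); figure drafting (finishes day 7, plus 3-day gap → day 10). The controlling bound is day 24, so revision finishes at 24 + 8 = day 32.
Formatting needs all of revision (finishes day 32, plus 1-day gap → day 33); writing (finishes day 17); internal review (finishes day 24). That puts its earliest start at day 33; it finishes at 33 + 5 = day 38.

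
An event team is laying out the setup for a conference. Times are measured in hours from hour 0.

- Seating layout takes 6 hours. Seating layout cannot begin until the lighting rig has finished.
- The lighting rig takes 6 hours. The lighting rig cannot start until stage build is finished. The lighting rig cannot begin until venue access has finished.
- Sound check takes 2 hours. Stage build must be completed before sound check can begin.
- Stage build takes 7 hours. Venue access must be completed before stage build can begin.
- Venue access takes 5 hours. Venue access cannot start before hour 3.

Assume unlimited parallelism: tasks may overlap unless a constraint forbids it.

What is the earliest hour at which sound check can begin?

Venue access cannot begin until its own release at hour 3. It runs from hour 3 to 3 + 5 = hour 8.
Stage build waits on venue access (finishes hour 8), so it starts at hour 8 and finishes at 8 + 7 = hour 15.
Sound check waits on stage build (finishes hour 15), so the earliest it can start is hour 15.

15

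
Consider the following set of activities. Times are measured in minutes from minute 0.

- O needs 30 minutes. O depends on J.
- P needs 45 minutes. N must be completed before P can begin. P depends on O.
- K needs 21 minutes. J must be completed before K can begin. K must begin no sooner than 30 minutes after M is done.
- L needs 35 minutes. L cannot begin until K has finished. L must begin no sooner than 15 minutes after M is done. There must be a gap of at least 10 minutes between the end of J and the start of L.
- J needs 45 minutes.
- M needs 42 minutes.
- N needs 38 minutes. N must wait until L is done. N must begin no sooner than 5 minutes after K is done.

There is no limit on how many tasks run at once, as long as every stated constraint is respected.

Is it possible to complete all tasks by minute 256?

Yes

M can start immediately at minute 0; it finishes at minute 42.
Nothing blocks J, so it runs from minute 0 to minute 45.
O cannot begin until J (finishes minute 45). It runs from minute 45 to 45 + 30 = minute 75.
K cannot start until J (finishes minute 45); M (finishes minute 42, plus 30-minute gap → minute 72). The controlling bound is minute 72, so K finishes at 72 + 21 = minute 93.
L has to wait for K (finishes minute 93); M (finishes minute 42, plus 15-minute gap → minute 57); J (finishes minute 45, plus 10-minute gap → minute 55). The latest of these is minute 93, so L runs minute 93 to 93 + 35 = minute 128.
N needs all of L (finishes minute 128); K (finishes minute 93, plus 5-minute gap → minute 98). That puts its earliest start at minute 128; it finishes at 128 + 38 = minute 166.
P cannot start until N (finishes minute 166); O (finishes minute 75). The controlling bound is minute 166, so P finishes at 166 + 45 = minute 211.
Every task is finished by minute 211, which is no later than the deadline of 256, so the schedule is feasible.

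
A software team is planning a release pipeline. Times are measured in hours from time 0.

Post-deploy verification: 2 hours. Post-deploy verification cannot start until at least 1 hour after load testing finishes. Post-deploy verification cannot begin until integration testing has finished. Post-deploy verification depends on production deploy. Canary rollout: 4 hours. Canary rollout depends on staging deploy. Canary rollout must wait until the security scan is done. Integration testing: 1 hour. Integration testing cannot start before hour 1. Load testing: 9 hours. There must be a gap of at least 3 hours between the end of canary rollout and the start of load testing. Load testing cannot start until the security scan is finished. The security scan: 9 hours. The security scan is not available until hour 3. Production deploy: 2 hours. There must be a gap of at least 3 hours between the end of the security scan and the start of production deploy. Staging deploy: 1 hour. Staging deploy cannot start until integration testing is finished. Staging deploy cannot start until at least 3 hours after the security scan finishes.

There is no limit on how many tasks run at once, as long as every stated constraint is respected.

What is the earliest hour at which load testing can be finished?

After its own release at hour 3, the security scan can start at hour 3 and finishes at hour 12.
After its own release at hour 1, integration testing can start at hour 1 and finishes at hour 2.
For staging deploy: integration testing (finishes hour 2); the security scan (finishes hour 12, plus 3-hour gap → hour 15). Taking the maximum gives a start of hour 15, and it finishes at 15 + 1 = hour 16.
Canary rollout needs all of staging deploy (finishes hour 16); the security scan (finishes hour 12). That puts its earliest start at hour 16; it finishes at 16 + 4 = hour 20.
Load testing needs all of canary rollout (finishes hour 20, plus 3-hour gap → hour 23); the security scan (finishes hour 12). That puts its earliest start at hour 23; it finishes at 23 + 9 = hour 32.

32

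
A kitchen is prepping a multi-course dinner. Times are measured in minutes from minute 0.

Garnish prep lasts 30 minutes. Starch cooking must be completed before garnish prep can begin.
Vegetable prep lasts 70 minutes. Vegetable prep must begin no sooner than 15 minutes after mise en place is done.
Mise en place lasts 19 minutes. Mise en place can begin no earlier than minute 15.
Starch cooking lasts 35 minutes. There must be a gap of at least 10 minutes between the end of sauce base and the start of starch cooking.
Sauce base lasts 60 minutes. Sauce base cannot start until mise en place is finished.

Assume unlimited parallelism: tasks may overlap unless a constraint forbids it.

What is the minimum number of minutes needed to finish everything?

Mise en place cannot begin until its own release at minute 15. It runs from minute 15 to 15 + 19 = minute 34.
Vegetable prep waits on mise en place (finishes minute 34, plus 15-minute gap → minute 49), so it starts at minute 49 and finishes at 49 + 70 = minute 119.
Sauce base cannot begin until mise en place (finishes minute 34). It runs from minute 34 to 34 + 60 = minute 94.
Starch cooking waits on sauce base (finishes minute 94, plus 10-minute gap → minute 104), so it starts at minute 104 and finishes at 104 + 35 = minute 139.
After starch cooking (finishes minute 139), garnish prep can start at minute 139 and finishes at minute 169.
All tasks are finished once the last one completes. Finish times: Mise en place at 34, Sauce base at 94, Vegetable prep at 119, Starch cooking at 139, Garnish prep at 169. The latest is minute 169.

169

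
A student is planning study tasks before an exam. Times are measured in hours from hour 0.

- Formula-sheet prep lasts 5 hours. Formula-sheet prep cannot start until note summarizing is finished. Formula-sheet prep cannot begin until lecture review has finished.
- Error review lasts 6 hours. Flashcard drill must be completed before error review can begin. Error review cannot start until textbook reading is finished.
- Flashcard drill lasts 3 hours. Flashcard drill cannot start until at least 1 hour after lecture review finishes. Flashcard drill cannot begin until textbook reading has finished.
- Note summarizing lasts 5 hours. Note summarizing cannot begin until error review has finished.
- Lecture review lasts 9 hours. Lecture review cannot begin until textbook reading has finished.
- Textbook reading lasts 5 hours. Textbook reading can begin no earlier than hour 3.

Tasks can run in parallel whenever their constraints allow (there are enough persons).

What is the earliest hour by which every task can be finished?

37

Textbook reading waits on its own release at hour 3, so it starts at hour 3 and finishes at 3 + 5 = hour 8.
After textbook reading (finishes hour 8), lecture review can start at hour 8 and finishes at hour 17.
Flashcard drill has to wait for lecture review (finishes hour 17, plus 1-hour gap → hour 18); textbook reading (finishes hour 8). The latest of these is hour 18, so flashcard drill runs hour 18 to 18 + 3 = hour 21.
Error review needs all of flashcard drill (finishes hour 21); textbook reading (finishes hour 8). That puts its earliest start at hour 21; it finishes at 21 + 6 = hour 27.
Note summarizing cannot begin until error review (finishes hour 27). It runs from hour 27 to 27 + 5 = hour 32.
For formula-sheet prep: note summarizing (finishes hour 32); lecture review (finishes hour 17). Taking the maximum gives a start of hour 32, and it finishes at 32 + 5 = hour 37.
All tasks are finished once the last one completes. Finish times: Textbook reading at 8, Lecture review at 17, Flashcard drill at 21, Error review at 27, Note summarizing at 32, Formula-sheet prep at 37. The latest is hour 37.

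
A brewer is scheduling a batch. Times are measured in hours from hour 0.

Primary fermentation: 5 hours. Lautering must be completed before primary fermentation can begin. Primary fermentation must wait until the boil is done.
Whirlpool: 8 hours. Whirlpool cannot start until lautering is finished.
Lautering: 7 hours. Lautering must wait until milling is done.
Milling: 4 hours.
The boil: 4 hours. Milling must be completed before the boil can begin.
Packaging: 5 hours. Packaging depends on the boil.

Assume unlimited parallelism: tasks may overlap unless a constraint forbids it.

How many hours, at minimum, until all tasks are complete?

19

Nothing blocks milling, so it runs from hour 0 to hour 4.
After milling (finishes hour 4), the boil can start at hour 4 and finishes at hour 8.
Packaging waits on the boil (finishes hour 8), so it starts at hour 8 and finishes at 8 + 5 = hour 13.
After milling (finishes hour 4), lautering can start at hour 4 and finishes at hour 11.
Primary fermentation has to wait for lautering (finishes hour 11); the boil (finishes hour 8). The latest of these is hour 11, so primary fermentation runs hour 11 to 11 + 5 = hour 16.
Whirlpool waits on lautering (finishes hour 11), so it starts at hour 11 and finishes at 11 + 8 = hour 19.
All tasks are finished once the last one completes. Finish times: Milling at 4, Lautering at 11, The boil at 8, Whirlpool at 19, Primary fermentation at 16, Packaging at 13. The latest is hour 19.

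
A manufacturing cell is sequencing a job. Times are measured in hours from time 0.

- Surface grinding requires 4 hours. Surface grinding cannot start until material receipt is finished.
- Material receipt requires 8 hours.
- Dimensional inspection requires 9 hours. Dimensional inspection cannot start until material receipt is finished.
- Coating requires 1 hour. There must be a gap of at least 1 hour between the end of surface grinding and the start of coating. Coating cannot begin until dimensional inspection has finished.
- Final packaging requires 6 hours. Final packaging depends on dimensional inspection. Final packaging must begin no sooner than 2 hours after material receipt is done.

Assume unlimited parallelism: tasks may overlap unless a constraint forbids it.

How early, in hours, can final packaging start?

17

Material receipt can start immediately at hour 0; it finishes at hour 8.
Dimensional inspection cannot begin until material receipt (finishes hour 8). It runs from hour 8 to 8 + 9 = hour 17.
Final packaging waits on dimensional inspection (finishes hour 17); material receipt (finishes hour 8, plus 2-hour gap → hour 10). The latest of these is hour 17, which is the earliest final packaging can start.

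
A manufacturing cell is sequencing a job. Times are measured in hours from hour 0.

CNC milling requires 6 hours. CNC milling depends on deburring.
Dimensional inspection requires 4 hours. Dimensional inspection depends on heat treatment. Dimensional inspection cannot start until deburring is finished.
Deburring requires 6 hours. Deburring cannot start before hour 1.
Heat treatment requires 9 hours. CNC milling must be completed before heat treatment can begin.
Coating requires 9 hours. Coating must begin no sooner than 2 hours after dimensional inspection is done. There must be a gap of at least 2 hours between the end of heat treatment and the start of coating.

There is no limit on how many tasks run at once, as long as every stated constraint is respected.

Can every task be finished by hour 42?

Deburring cannot begin until its own release at hour 1. It runs from hour 1 to 1 + 6 = hour 7.
After deburring (finishes hour 7), CNC milling can start at hour 7 and finishes at hour 13.
After CNC milling (finishes hour 13), heat treatment can start at hour 13 and finishes at hour 22.
Dimensional inspection cannot start until heat treatment (finishes hour 22); deburring (finishes hour 7). The controlling bound is hour 22, so dimensional inspection finishes at 22 + 4 = hour 26.
Coating needs all of dimensional inspection (finishes hour 26, plus 2-hour gap → hour 28); heat treatment (finishes hour 22, plus 2-hour gap → hour 24). That puts its earliest start at hour 28; it finishes at 28 + 9 = hour 37.
Every task is finished by hour 37, which is no later than the deadline of 42, so the schedule is feasible.

Yes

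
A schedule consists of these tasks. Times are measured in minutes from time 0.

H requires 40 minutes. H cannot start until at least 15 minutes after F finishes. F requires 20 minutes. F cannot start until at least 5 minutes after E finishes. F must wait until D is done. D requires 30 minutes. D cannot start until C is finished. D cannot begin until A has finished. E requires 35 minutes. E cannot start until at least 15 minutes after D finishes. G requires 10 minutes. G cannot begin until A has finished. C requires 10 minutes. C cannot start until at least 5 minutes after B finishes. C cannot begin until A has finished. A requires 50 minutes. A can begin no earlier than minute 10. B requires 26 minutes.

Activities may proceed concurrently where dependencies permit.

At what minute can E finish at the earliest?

Nothing blocks B, so it runs from minute 0 to minute 26.
A waits on its own release at minute 10, so it starts at minute 10 and finishes at 10 + 50 = minute 60.
C needs all of B (finishes minute 26, plus 5-minute gap → minute 31); A (finishes minute 60). That puts its earliest start at minute 60; it finishes at 60 + 10 = minute 70.
D has to wait for C (finishes minute 70); A (finishes minute 60). The latest of these is minute 70, so D runs minute 70 to 70 + 30 = minute 100.
E cannot begin until D (finishes minute 100, plus 15-minute gap → minute 115). It runs from minute 115 to 115 + 35 = minute 150.

150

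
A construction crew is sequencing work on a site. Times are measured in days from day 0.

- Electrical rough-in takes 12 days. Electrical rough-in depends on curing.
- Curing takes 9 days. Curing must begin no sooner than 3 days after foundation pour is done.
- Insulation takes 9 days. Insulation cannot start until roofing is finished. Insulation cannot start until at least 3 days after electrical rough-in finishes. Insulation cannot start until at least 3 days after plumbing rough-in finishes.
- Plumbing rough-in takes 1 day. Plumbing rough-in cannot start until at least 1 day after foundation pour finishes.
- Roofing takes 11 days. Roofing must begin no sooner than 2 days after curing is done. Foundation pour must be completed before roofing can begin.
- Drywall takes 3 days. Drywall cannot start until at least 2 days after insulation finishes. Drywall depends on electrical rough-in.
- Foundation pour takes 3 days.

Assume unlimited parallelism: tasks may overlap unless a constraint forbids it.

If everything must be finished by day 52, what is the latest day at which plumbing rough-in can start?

34

Drywall has no dependents, so it just needs to finish by day 52. Starting by 52 − 3 = day 49 achieves that.
Since drywall (must start by day 49, minus 2-day gap → day 47) depends on it, insulation must finish by day 47. Backing off its 9-day duration gives a latest start of day 38.
Since insulation (must start by day 38, minus 3-day gap → day 35) depends on it, plumbing rough-in must finish by day 35. Backing off its 1-day duration gives a latest start of day 34.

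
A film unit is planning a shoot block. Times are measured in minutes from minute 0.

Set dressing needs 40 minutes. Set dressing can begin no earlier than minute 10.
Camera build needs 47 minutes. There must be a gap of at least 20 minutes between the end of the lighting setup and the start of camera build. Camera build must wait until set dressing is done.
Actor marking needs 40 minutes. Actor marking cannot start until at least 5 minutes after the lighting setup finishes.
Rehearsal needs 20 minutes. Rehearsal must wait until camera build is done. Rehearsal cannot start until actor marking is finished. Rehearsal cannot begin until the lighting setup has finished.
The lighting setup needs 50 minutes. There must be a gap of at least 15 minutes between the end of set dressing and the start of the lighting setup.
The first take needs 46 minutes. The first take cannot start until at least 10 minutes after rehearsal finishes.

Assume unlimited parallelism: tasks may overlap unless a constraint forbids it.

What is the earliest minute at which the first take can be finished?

258

Set dressing cannot begin until its own release at minute 10. It runs from minute 10 to 10 + 40 = minute 50.
The lighting setup waits on set dressing (finishes minute 50, plus 15-minute gap → minute 65), so it starts at minute 65 and finishes at 65 + 50 = minute 115.
Actor marking waits on the lighting setup (finishes minute 115, plus 5-minute gap → minute 120), so it starts at minute 120 and finishes at 120 + 40 = minute 160.
Camera build needs all of the lighting setup (finishes minute 115, plus 20-minute gap → minute 135); set dressing (finishes minute 50). That puts its earliest start at minute 135; it finishes at 135 + 47 = minute 182.
Rehearsal has to wait for camera build (finishes minute 182); actor marking (finishes minute 160); the lighting setup (finishes minute 115). The latest of these is minute 182, so rehearsal runs minute 182 to 182 + 20 = minute 202.
After rehearsal (finishes minute 202, plus 10-minute gap → minute 212), the first take can start at minute 212 and finishes at minute 258.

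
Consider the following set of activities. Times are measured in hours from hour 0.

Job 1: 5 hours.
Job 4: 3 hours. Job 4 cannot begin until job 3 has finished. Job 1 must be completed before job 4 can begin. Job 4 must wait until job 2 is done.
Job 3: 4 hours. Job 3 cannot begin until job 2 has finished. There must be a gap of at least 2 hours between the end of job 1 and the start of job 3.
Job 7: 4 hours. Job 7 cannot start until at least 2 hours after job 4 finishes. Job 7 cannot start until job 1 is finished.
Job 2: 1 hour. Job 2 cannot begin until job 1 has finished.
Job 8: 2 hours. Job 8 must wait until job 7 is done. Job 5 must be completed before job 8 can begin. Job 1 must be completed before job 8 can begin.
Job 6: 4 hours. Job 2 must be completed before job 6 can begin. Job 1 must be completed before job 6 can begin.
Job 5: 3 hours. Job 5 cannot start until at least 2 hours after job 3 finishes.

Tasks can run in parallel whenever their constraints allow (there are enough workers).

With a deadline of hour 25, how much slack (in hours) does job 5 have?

7

Nothing blocks job 1, so it runs from hour 0 to hour 5.
After job 1 (finishes hour 5), job 2 can start at hour 5 and finishes at hour 6.
Job 3 cannot start until job 2 (finishes hour 6); job 1 (finishes hour 5, plus 2-hour gap → hour 7). The controlling bound is hour 7, so job 3 finishes at 7 + 4 = hour 11.
Job 5 waits on job 3 (finishes hour 11, plus 2-hour gap → hour 13), so it starts at hour 13 and finishes at 13 + 3 = hour 16.

Working backward from the deadline:
To finish by hour 25, job 8 (duration 2) must start no later than hour 23.
Since job 8 (must start by hour 23) depends on it, job 5 must finish by hour 23. Backing off its 3-hour duration gives a latest start of hour 20.
So job 5 can start as early as hour 13 and as late as hour 20, giving 20 − 13 = 7 hours of slack.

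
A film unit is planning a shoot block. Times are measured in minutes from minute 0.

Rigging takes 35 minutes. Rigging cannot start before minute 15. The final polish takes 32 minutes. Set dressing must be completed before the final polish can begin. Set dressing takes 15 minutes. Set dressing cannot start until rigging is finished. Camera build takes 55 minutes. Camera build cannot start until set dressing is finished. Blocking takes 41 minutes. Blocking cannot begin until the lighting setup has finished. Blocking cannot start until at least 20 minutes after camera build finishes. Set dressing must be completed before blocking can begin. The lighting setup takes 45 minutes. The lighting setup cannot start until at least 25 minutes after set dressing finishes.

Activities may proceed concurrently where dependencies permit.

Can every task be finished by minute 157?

Rigging cannot begin until its own release at minute 15. It runs from minute 15 to 15 + 35 = minute 50.
Set dressing cannot begin until rigging (finishes minute 50). It runs from minute 50 to 50 + 15 = minute 65.
After set dressing (finishes minute 65), the final polish can start at minute 65 and finishes at minute 97.
Camera build cannot begin until set dressing (finishes minute 65). It runs from minute 65 to 65 + 55 = minute 120.
The lighting setup cannot begin until set dressing (finishes minute 65, plus 25-minute gap → minute 90). It runs from minute 90 to 90 + 45 = minute 135.
Blocking needs all of the lighting setup (finishes minute 135); camera build (finishes minute 120, plus 20-minute gap → minute 140); set dressing (finishes minute 65). That puts its earliest start at minute 140; it finishes at 140 + 41 = minute 181.
The earliest everything can be done is minute 181, which is after the deadline of 157, so it is not possible.

No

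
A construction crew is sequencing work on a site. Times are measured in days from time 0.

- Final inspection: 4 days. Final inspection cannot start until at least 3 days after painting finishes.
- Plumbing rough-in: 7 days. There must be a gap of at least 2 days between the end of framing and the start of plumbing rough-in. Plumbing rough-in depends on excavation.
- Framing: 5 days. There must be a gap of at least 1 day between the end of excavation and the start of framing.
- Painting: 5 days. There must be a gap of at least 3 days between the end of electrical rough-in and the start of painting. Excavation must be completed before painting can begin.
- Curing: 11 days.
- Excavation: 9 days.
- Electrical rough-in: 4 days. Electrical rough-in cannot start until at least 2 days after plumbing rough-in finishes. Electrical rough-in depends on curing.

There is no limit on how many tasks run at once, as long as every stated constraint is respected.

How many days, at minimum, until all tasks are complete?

45

Curing has no prerequisites, so it starts at day 0 and finishes at day 11.
Nothing blocks excavation, so it runs from day 0 to day 9.
Framing waits on excavation (finishes day 9, plus 1-day gap → day 10), so it starts at day 10 and finishes at 10 + 5 = day 15.
Plumbing rough-in needs all of framing (finishes day 15, plus 2-day gap → day 17); excavation (finishes day 9). That puts its earliest start at day 17; it finishes at 17 + 7 = day 24.
Electrical rough-in needs all of plumbing rough-in (finishes day 24, plus 2-day gap → day 26); curing (finishes day 11). That puts its earliest start at day 26; it finishes at 26 + 4 = day 30.
Painting needs all of electrical rough-in (finishes day 30, plus 3-day gap → day 33); excavation (finishes day 9). That puts its earliest start at day 33; it finishes at 33 + 5 = day 38.
Final inspection waits on painting (finishes day 38, plus 3-day gap → day 41), so it starts at day 41 and finishes at 41 + 4 = day 45.
All tasks are finished once the last one completes. Finish times: Excavation at 9, Curing at 11, Framing at 15, Plumbing rough-in at 24, Electrical rough-in at 30, Painting at 38, Final inspection at 45. The latest is day 45.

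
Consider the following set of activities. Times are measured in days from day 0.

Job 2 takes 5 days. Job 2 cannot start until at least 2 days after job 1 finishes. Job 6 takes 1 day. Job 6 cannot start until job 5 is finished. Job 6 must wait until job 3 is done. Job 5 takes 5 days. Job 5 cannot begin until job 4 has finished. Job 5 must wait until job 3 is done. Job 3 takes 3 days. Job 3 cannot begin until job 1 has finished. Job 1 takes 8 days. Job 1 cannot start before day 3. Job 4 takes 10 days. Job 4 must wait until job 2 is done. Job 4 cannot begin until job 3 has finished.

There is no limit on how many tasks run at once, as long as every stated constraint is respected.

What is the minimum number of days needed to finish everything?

After its own release at day 3, job 1 can start at day 3 and finishes at day 11.
After job 1 (finishes day 11), job 3 can start at day 11 and finishes at day 14.
After job 1 (finishes day 11, plus 2-day gap → day 13), job 2 can start at day 13 and finishes at day 18.
Job 4 has to wait for job 2 (finishes day 18); job 3 (finishes day 14). The latest of these is day 18, so job 4 runs day 18 to 18 + 10 = day 28.
Job 5 needs all of job 4 (finishes day 28); job 3 (finishes day 14). That puts its earliest start at day 28; it finishes at 28 + 5 = day 33.
Job 6 needs all of job 5 (finishes day 33); job 3 (finishes day 14). That puts its earliest start at day 33; it finishes at 33 + 1 = day 34.
All tasks are finished once the last one completes. Finish times: Job 1 at 11, Job 2 at 18, Job 3 at 14, Job 4 at 28, Job 5 at 33, Job 6 at 34. The latest is day 34.

34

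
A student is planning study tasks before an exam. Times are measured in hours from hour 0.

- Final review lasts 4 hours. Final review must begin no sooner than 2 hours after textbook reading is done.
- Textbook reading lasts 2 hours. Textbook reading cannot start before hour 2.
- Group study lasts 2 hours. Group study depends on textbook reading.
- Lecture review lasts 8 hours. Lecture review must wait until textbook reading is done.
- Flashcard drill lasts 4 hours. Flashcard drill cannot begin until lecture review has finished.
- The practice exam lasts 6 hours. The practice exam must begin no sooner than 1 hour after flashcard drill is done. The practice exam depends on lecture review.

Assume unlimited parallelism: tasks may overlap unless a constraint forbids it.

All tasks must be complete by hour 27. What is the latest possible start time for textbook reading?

Nothing follows the practice exam; the deadline of hour 27 is its only limit. It must start by 27 − 6 = hour 21.
Flashcard drill feeds into the practice exam (must start by hour 21, minus 1-hour gap → hour 20); so flashcard drill must finish by hour 20 and therefore start by hour 16.
Lecture review must finish in time for flashcard drill (must start by hour 16); the practice exam (must start by hour 21). The tightest is hour 16, so lecture review must start by 16 − 8 = hour 8.
Nothing follows group study; the deadline of hour 27 is its only limit. It must start by 27 − 2 = hour 25.
Nothing follows final review; the deadline of hour 27 is its only limit. It must start by 27 − 4 = hour 23.
Textbook reading feeds lecture review (must start by hour 8); group study (must start by hour 25); final review (must start by hour 23, minus 2-hour gap → hour 21). Taking the minimum, textbook reading must finish by hour 8 and start by 8 − 2 = hour 6.

6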